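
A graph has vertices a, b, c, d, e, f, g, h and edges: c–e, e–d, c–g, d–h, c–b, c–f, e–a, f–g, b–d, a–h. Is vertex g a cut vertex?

Deleting g leaves 1 component (was 1) (its neighbors c, f remain connected to each other), so g is not a cut vertex.

No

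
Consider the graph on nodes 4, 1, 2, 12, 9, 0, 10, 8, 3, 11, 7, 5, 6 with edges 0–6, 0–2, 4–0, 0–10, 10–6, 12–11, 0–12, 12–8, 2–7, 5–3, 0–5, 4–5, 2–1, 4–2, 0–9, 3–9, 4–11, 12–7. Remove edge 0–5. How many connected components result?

1

0 and 5 are still connected via 0-4-5, so the component count stays at 1.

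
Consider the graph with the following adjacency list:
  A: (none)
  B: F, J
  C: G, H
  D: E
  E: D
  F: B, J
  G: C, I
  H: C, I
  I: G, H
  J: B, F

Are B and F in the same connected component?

From B we can reach B, F, J, which includes F.

Yes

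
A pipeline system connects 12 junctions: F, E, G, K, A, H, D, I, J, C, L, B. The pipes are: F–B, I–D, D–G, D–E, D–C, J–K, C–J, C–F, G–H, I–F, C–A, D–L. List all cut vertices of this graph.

Removing C increases the component count from 1 to 3, so C is a cut vertex.
Removing D increases the component count from 1 to 4, so D is a cut vertex.
Removing F increases the component count from 1 to 2, so F is a cut vertex.
Likewise G, J are cut vertices.
By contrast removing E leaves 1 component; it is not a cut vertex. No other vertex is a cut vertex either.

C, D, F, G, J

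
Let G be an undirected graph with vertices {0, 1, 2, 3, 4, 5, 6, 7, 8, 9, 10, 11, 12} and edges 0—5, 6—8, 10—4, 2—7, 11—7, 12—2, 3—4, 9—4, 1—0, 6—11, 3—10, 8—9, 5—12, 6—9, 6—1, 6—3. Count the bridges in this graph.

0

The edges on the cycle 6-1-0-5-12-2-7-11-6 are not bridges since each lies on that cycle.
Every edge lies on some cycle, so there are no bridges.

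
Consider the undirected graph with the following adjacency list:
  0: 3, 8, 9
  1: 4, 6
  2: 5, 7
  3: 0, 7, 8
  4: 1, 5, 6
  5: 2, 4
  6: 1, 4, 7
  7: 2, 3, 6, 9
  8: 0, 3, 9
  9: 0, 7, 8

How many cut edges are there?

0

The edges on the cycle 3-8-0-3 are not bridges since each lies on that cycle.
Every edge lies on some cycle, so there are no bridges.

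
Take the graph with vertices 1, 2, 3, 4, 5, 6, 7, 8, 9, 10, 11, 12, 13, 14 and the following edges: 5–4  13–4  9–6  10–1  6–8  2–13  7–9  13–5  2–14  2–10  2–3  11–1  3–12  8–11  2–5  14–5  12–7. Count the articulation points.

1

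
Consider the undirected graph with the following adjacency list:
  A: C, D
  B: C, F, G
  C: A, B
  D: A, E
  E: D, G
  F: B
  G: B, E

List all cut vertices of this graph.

B

Removing B increases the component count from 1 to 2, so B is a cut vertex.
By contrast removing F leaves 1 component; it is not a cut vertex. No other vertex is a cut vertex either.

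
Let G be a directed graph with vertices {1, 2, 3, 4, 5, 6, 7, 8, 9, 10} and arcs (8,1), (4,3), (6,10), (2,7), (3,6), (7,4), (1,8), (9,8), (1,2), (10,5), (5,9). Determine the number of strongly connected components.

1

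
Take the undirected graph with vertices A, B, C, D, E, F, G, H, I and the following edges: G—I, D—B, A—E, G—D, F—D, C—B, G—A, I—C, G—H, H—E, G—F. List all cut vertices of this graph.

Removing G increases the component count from 1 to 2, so G is a cut vertex.
By contrast removing F leaves 1 component; it is not a cut vertex. No other vertex is a cut vertex either.

G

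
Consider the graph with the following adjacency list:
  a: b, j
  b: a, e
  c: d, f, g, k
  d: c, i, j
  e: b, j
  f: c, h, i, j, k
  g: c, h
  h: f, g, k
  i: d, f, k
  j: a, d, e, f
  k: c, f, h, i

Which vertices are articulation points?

j

Removing j increases the component count from 1 to 2, so j is a cut vertex.
By contrast removing h leaves 1 component; it is not a cut vertex. No other vertex is a cut vertex either.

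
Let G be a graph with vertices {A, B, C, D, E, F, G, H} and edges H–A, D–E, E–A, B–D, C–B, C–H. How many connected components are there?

3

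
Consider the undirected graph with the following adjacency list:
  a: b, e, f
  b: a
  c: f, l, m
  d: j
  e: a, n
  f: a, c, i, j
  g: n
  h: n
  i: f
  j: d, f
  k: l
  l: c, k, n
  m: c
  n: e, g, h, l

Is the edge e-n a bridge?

No

After removing e-n, the path e-a-f-c-l-n still connects them, so the edge is not a bridge.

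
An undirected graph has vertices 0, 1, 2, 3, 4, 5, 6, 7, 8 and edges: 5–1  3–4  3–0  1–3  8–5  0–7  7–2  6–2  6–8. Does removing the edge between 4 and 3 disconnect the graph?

Removing 4–3 leaves no path between 4 and 3: the component count goes from 1 to 2. So it is a bridge.

Yes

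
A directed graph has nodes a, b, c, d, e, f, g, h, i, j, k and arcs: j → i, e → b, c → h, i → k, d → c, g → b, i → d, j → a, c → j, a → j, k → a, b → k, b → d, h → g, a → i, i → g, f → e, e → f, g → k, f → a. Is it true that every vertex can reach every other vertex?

There is no directed path from a to e, so the graph is not strongly connected.

No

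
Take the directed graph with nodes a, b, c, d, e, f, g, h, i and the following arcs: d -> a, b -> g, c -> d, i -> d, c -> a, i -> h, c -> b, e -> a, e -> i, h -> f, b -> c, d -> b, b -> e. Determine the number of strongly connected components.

{b, c, d, e, i} are all mutually reachable — one SCC of size 5.
{g} is an SCC by itself.
{f} is an SCC by itself.
{a} is an SCC by itself.
{h} is an SCC by itself.
That gives 5 strongly connected components.

5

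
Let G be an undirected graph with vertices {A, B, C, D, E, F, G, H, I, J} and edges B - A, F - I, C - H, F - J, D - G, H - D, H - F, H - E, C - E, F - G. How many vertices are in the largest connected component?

8

Starting from A we can reach A, B. That is one component of size 2.
Starting from C we can reach C, D, E, F, G, H, I, J. That is one component of size 8.
The largest has 8 vertices.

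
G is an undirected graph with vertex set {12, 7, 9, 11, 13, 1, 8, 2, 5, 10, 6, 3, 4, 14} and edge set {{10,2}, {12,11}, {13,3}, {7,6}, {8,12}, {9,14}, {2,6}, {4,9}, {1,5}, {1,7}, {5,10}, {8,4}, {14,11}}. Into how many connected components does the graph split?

3

Starting from 3 we can reach 3, 13. That is one component of size 2.
Starting from 4 we can reach 4, 8, 9, 11, 12, 14. That is one component of size 6.
Starting from 1 we can reach 1, 2, 5, 6, 7, 10. That is one component of size 6.
Total: 3 components.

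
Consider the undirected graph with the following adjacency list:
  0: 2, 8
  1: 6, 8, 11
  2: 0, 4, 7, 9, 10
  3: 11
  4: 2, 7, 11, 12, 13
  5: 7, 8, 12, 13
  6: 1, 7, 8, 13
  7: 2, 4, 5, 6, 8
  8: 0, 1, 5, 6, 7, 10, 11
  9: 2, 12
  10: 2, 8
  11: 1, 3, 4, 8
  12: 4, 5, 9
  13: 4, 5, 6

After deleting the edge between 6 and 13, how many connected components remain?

6 and 13 are still connected via 6-7-4-13, so the component count stays at 1.

1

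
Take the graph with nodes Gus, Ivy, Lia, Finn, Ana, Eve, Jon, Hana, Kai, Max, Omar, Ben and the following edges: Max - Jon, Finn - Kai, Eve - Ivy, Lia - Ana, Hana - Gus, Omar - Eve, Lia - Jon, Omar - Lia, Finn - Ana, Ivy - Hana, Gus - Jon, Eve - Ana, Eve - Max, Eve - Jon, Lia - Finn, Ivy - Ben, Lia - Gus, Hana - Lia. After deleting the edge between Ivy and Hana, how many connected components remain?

1

Ivy and Hana are still connected via Ivy-Eve-Omar-Lia-Hana, so the component count stays at 1.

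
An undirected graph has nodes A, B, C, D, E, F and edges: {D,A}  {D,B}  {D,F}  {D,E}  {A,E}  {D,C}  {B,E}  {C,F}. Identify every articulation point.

Removing D increases the component count from 1 to 2, so D is a cut vertex.
By contrast removing F leaves 1 component; it is not a cut vertex. No other vertex is a cut vertex either.

D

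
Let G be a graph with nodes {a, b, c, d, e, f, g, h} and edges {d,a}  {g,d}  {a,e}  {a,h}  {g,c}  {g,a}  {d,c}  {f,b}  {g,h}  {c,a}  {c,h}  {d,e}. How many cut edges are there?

1

The edges on the cycle g-d-c-h-g are not bridges since each lies on that cycle.
But removing f–b disconnects f from b — this is a bridge.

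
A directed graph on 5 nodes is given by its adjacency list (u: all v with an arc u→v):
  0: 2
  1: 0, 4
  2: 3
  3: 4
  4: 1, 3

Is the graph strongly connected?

Yes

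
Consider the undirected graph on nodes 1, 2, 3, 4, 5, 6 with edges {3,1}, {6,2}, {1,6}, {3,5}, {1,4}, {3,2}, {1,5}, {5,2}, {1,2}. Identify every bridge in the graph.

1-4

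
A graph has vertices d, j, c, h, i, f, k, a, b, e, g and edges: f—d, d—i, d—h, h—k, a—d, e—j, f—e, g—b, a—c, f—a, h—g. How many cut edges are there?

The edges on the cycle f-a-d-f are not bridges since each lies on that cycle.
But removing b—g disconnects b from g; removing d—i disconnects d from i; removing d—h disconnects d from h; removing f—e disconnects f from e — these are bridges.
In total 8 edges are bridges.

8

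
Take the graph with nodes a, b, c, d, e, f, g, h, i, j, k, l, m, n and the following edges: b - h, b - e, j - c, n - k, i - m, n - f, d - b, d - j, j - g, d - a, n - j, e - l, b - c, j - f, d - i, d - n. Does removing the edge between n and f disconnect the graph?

No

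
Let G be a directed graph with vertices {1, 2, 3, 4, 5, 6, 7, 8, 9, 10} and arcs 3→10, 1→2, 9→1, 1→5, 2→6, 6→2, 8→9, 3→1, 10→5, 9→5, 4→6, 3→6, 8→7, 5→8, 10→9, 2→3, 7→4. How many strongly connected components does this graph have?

1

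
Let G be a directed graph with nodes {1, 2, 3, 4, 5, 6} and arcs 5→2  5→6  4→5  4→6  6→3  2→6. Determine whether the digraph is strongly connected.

There is no directed path from 2 to 4, so the graph is not strongly connected.

No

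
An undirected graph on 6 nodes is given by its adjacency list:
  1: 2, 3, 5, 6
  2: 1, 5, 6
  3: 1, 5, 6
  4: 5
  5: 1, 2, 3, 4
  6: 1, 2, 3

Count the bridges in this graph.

1

The edges on the cycle 1-6-3-1 are not bridges since each lies on that cycle.
But removing 4-5 disconnects 4 from 5 — this is a bridge.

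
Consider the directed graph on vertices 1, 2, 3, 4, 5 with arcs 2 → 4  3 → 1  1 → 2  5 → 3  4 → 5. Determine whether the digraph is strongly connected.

Yes

From 3 we can reach every vertex (1, 2, 3, 4, 5), and every vertex can reach 3 (1, 2, 3, 4, 5). So the whole graph is one strongly connected component.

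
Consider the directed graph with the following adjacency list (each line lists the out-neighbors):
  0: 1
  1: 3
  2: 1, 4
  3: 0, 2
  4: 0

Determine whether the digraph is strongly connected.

Yes

From 0 we can reach every vertex (0, 1, 2, 3, 4), and every vertex can reach 0 (0, 1, 2, 3, 4). So the whole graph is one strongly connected component.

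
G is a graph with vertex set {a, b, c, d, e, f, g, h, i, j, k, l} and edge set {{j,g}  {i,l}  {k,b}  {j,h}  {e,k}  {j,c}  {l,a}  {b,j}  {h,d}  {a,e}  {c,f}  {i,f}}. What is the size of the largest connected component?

12

Starting from a we can reach a, b, c, d, e, f, g, h, i, j, k, l. That is one component of size 12.
The largest has 12 vertices.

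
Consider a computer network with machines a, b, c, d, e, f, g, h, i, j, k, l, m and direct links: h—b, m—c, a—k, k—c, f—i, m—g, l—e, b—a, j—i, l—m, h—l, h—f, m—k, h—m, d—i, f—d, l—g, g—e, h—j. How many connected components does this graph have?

1

Starting from a we can reach a, b, c, d, e, f, g, h, i, j, k, l, m. That is one component of size 13.
Total: 1 component.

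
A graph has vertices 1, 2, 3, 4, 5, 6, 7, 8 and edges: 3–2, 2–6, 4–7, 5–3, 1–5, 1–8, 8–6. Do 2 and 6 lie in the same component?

Yes

From 2 we can reach 1, 2, 3, 5, 6, 8, which includes 6.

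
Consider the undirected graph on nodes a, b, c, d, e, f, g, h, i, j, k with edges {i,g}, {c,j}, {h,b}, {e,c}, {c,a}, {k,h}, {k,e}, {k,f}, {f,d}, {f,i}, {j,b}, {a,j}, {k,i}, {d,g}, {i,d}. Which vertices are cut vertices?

Removing k increases the component count from 1 to 2, so k is a cut vertex.
By contrast removing b leaves 1 component; it is not a cut vertex. No other vertex is a cut vertex either.

k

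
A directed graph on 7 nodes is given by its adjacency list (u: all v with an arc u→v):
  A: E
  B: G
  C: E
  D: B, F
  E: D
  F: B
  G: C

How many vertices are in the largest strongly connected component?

6

{B, C, D, E, F, G} are all mutually reachable — one SCC of size 6.
{A} is an SCC by itself.
The largest has 6 vertices.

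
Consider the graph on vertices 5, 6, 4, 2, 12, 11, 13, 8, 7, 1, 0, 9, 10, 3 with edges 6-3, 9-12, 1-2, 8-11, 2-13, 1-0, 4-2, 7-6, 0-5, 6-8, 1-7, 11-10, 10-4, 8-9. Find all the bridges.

0-1, 0-5, 12-9, 13-2, 3-6, 8-9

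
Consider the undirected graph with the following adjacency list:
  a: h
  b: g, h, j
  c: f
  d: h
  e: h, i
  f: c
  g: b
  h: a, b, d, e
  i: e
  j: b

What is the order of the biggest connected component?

8

Starting from c we can reach c, f. That is one component of size 2.
Starting from a we can reach a, b, d, e, g, h, i, j. That is one component of size 8.
The largest has 8 vertices.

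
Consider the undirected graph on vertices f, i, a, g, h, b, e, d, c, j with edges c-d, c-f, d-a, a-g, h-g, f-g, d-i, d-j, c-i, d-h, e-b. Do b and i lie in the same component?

The component containing b is {b, e}, and i is not in it.

No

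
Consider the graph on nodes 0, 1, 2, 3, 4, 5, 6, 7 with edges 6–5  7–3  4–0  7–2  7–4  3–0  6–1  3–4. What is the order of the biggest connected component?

Starting from 1 we can reach 1, 5, 6. That is one component of size 3.
Starting from 0 we can reach 0, 2, 3, 4, 7. That is one component of size 5.
The largest has 5 vertices.

5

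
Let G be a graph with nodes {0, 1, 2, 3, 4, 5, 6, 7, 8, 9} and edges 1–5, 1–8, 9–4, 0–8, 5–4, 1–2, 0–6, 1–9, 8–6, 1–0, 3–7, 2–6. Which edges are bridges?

3-7

The edges on the cycle 1-9-4-5-1 are not bridges since each lies on that cycle.
But removing 3–7 disconnects 3 from 7 — this is a bridge.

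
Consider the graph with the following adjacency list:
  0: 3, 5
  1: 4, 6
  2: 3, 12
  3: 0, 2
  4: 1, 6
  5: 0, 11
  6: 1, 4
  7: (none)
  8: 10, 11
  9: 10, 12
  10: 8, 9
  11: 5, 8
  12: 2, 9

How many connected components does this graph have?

3

7 is isolated — a component by itself.
Starting from 1 we can reach 1, 4, 6. That is one component of size 3.
Starting from 0 we can reach 0, 2, 3, 5, 8, 9, 10, 11, 12. That is one component of size 9.
Total: 3 components.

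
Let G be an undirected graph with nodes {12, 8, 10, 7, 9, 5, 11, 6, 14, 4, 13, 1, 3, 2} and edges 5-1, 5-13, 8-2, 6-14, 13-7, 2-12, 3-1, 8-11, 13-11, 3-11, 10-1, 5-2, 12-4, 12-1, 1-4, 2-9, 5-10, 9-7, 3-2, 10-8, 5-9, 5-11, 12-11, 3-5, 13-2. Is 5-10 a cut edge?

No

After removing 5-10, the path 5-1-10 still connects them, so the edge is not a bridge.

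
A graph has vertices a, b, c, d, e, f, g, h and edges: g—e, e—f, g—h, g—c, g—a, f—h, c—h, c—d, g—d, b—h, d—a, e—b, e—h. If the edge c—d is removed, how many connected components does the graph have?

1

c and d are still connected via c-g-d, so the component count stays at 1.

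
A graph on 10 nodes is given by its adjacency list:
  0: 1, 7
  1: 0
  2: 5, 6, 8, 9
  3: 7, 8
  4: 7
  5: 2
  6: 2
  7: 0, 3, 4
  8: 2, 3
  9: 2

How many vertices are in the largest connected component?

10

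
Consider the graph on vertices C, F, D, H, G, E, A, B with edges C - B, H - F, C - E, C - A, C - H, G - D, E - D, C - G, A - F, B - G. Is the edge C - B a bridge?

After removing C - B, the path C-G-B still connects them, so the edge is not a bridge.

No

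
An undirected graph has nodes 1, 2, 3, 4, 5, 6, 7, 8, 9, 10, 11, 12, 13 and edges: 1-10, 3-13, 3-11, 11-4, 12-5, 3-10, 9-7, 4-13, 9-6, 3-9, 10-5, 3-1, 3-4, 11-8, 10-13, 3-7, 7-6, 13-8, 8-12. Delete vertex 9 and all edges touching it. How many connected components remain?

2

With 9 gone, the remaining components are: {2}; {1, 3, 4, 5, 6, 7, 8, 10, 11, 12, 13}.
That is 2 components.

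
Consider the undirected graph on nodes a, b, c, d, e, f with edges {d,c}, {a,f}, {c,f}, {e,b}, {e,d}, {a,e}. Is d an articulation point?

Deleting d leaves 1 component (was 1) (its neighbors c, e remain connected to each other), so d is not a cut vertex.

No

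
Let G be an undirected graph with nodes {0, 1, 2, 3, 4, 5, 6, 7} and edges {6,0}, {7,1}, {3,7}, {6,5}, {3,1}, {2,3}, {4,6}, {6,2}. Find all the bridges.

The edges on the cycle 3-7-1-3 are not bridges since each lies on that cycle.
But removing 4—6 disconnects 4 from 6; removing 2—3 disconnects 2 from 3; removing 5—6 disconnects 5 from 6; removing 2—6 disconnects 2 from 6 — these are bridges.
In total 5 edges are bridges.

0-6, 2-3, 2-6, 4-6, 5-6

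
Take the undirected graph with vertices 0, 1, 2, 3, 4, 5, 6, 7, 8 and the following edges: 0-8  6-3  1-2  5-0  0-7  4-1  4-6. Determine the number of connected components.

2

Starting from 0 we can reach 0, 5, 7, 8. That is one component of size 4.
Starting from 1 we can reach 1, 2, 3, 4, 6. That is one component of size 5.
Total: 2 components.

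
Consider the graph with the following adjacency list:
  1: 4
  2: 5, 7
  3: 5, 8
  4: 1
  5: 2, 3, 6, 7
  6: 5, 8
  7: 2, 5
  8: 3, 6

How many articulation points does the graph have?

Removing 5 increases the component count from 2 to 3, so 5 is a cut vertex.
By contrast removing 3 leaves 2 components; it is not a cut vertex. No other vertex is a cut vertex either.

1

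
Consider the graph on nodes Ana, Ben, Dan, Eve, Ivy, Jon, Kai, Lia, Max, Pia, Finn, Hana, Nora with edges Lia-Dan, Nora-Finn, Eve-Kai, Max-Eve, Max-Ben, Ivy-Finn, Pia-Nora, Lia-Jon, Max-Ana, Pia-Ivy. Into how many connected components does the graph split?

Hana is isolated — a component by itself.
Starting from Dan we can reach Dan, Jon, Lia. That is one component of size 3.
Starting from Ivy we can reach Ivy, Pia, Finn, Nora. That is one component of size 4.
Starting from Ana we can reach Ana, Ben, Eve, Kai, Max. That is one component of size 5.
Total: 4 components.

4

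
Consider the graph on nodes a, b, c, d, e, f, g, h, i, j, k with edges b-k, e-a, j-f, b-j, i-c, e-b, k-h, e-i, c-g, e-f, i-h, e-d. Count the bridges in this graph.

4

The edges on the cycle e-b-j-f-e are not bridges since each lies on that cycle.
But removing e-d disconnects e from d; removing i-c disconnects i from c; removing e-a disconnects e from a; removing c-g disconnects c from g — these are bridges.
That makes 4 bridges.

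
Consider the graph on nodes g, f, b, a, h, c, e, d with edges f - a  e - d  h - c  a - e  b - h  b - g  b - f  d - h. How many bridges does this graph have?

The edges on the cycle b-f-a-e-d-h-b are not bridges since each lies on that cycle.
But removing b - g disconnects b from g; removing h - c disconnects h from c — these are bridges.
That makes 2 bridges.

2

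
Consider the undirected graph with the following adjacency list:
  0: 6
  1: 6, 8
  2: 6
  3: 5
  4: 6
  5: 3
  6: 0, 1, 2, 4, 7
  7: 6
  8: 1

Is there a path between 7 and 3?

The component containing 7 is {0, 1, 2, 4, 6, 7, 8}, and 3 is not in it.

No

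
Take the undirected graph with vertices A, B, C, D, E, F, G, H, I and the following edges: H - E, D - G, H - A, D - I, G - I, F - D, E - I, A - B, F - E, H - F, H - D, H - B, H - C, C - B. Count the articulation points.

Removing H increases the component count from 1 to 2, so H is a cut vertex.
By contrast removing I leaves 1 component; it is not a cut vertex. No other vertex is a cut vertex either.

1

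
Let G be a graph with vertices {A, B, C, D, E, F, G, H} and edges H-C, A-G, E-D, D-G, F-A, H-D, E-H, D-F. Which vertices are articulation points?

Removing D increases the component count from 2 to 3, so D is a cut vertex.
Removing H increases the component count from 2 to 3, so H is a cut vertex.
By contrast removing G leaves 2 components; it is not a cut vertex. No other vertex is a cut vertex either.

D, H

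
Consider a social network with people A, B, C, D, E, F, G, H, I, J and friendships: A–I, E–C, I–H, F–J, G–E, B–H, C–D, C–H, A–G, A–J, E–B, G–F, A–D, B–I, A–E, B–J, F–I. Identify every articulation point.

none

Removing H, for instance, still leaves 1 component. No single vertex removal increases the component count — the graph has no articulation points.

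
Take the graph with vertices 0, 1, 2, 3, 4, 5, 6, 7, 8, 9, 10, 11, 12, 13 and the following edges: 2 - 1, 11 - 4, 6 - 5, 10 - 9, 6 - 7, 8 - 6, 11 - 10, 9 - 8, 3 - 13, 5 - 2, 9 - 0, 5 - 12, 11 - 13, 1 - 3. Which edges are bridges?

0-9, 11-4, 12-5, 6-7

The edges on the cycle 11-10-9-8-6-5-2-1-3-13-11 are not bridges since each lies on that cycle.
But removing 6 - 7 disconnects 6 from 7; removing 11 - 4 disconnects 11 from 4; removing 12 - 5 disconnects 12 from 5; removing 9 - 0 disconnects 9 from 0 — these are bridges.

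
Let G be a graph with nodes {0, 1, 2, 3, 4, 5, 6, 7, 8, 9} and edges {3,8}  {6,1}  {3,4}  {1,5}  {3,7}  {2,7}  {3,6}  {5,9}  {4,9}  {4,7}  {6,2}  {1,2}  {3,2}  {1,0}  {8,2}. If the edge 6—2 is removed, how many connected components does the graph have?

1

6 and 2 are still connected via 6-3-2, so the component count stays at 1.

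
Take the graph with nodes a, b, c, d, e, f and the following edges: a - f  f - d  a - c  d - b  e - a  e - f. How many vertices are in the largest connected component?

Starting from a we can reach a, b, c, d, e, f. That is one component of size 6.
The largest has 6 vertices.

6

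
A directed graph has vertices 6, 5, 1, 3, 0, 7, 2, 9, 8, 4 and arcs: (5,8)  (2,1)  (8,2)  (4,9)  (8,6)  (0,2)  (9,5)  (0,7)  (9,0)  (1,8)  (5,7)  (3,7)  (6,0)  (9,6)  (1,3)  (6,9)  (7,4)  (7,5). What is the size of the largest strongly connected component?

{0, 1, 2, 3, 4, 5, 6, 7, 8, 9} are all mutually reachable — one SCC of size 10.
The largest has 10 vertices.

10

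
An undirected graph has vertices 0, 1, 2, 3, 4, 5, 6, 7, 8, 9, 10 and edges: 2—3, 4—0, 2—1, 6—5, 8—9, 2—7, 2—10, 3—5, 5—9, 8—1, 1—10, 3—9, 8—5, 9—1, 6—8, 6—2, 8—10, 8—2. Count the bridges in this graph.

2

The edges on the cycle 6-8-2-3-9-5-6 are not bridges since each lies on that cycle.
But removing 4—0 disconnects 4 from 0; removing 7—2 disconnects 7 from 2 — these are bridges.
That makes 2 bridges.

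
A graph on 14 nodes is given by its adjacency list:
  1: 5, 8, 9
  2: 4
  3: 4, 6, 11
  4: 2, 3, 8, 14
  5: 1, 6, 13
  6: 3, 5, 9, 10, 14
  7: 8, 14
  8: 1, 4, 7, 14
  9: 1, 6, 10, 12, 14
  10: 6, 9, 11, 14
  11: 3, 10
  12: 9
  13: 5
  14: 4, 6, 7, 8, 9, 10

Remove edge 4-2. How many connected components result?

Before removal there is 1 component.
4-2 is a bridge — removing it separates 4's side from 2's side.
After removal: 2 components.

2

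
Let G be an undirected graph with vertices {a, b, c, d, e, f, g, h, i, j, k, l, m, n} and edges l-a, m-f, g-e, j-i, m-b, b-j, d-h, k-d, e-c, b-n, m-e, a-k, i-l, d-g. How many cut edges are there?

The edges on the cycle m-b-j-i-l-a-k-d-g-e-m are not bridges since each lies on that cycle.
But removing e-c disconnects e from c; removing b-n disconnects b from n; removing m-f disconnects m from f; removing h-d disconnects h from d — these are bridges.
That makes 4 bridges.

4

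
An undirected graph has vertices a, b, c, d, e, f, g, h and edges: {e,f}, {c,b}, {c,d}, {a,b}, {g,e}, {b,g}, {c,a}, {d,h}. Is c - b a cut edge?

No

After removing c - b, the path c-a-b still connects them, so the edge is not a bridge.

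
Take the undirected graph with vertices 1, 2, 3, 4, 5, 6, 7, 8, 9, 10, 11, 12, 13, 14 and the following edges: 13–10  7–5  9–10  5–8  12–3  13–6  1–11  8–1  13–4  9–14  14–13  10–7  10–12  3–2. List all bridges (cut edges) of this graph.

1-11, 1-8, 10-12, 10-7, 12-3, 13-4, 13-6, 2-3, 5-7, 5-8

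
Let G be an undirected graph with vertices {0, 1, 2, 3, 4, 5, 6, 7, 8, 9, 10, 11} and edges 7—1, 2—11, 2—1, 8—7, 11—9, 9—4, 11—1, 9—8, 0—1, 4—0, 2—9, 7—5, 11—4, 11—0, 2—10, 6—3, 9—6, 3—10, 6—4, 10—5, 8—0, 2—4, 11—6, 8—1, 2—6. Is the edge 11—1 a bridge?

No

After removing 11—1, the path 11-2-1 still connects them, so the edge is not a bridge.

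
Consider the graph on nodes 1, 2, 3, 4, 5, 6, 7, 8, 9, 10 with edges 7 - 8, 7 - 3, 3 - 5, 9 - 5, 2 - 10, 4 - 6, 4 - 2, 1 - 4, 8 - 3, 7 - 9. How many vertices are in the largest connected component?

5

Starting from 1 we can reach 1, 2, 4, 6, 10. That is one component of size 5.
Starting from 3 we can reach 3, 5, 7, 8, 9. That is one component of size 5.
The largest has 5 vertices.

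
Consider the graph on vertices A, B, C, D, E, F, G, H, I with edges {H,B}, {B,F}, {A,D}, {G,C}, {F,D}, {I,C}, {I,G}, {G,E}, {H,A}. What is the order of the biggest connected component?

Starting from C we can reach C, E, G, I. That is one component of size 4.
Starting from A we can reach A, B, D, F, H. That is one component of size 5.
The largest has 5 vertices.

5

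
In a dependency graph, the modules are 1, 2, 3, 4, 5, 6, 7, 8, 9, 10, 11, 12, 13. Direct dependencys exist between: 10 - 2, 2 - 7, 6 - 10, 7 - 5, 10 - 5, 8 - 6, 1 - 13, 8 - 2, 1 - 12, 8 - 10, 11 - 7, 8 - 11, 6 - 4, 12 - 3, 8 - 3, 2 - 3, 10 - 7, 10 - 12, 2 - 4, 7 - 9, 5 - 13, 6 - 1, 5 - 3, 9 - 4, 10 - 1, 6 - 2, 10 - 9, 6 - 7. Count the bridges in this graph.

0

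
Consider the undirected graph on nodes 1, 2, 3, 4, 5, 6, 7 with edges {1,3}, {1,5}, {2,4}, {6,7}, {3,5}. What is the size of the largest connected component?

3

Starting from 2 we can reach 2, 4. That is one component of size 2.
Starting from 6 we can reach 6, 7. That is one component of size 2.
Starting from 1 we can reach 1, 3, 5. That is one component of size 3.
The largest has 3 vertices.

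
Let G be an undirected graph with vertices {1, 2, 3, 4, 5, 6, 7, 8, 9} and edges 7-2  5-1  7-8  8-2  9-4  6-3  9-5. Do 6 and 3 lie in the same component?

From 6 we can reach 3, 6, which includes 3.

Yes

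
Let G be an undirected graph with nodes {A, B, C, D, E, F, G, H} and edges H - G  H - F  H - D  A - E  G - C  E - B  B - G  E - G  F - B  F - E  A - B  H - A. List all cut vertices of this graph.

G, H

Removing G increases the component count from 1 to 2, so G is a cut vertex.
Removing H increases the component count from 1 to 2, so H is a cut vertex.
By contrast removing C leaves 1 component; it is not a cut vertex. No other vertex is a cut vertex either.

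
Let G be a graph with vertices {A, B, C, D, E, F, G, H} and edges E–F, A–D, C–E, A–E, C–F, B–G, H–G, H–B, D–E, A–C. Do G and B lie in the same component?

Yes

From G we can reach B, G, H, which includes B.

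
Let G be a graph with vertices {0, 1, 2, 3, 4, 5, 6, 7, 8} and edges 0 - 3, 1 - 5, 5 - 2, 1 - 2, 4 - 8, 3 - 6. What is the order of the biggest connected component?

7 is isolated — a component by itself.
Starting from 4 we can reach 4, 8. That is one component of size 2.
Starting from 1 we can reach 1, 2, 5. That is one component of size 3.
Starting from 0 we can reach 0, 3, 6. That is one component of size 3.
The largest has 3 vertices.

3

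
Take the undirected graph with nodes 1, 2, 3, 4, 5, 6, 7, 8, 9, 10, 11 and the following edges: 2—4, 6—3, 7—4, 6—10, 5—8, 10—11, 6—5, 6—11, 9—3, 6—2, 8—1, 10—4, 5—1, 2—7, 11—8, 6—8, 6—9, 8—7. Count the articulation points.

1

Removing 6 increases the component count from 1 to 2, so 6 is a cut vertex.
By contrast removing 5 leaves 1 component; it is not a cut vertex. No other vertex is a cut vertex either.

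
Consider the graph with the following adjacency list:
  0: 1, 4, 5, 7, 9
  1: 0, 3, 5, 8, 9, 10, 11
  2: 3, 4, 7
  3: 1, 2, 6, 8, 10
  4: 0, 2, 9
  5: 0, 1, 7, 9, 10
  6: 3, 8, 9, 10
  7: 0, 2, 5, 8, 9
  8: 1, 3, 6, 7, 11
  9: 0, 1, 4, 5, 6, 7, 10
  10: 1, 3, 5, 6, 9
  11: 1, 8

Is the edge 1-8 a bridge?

After removing 1-8, the path 1-3-8 still connects them, so the edge is not a bridge.

No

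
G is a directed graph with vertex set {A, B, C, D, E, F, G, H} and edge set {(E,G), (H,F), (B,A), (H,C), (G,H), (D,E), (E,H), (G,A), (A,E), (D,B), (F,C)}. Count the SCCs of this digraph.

{A, E, G} are all mutually reachable — one SCC of size 3.
{F} is an SCC by itself.
{B} is an SCC by itself.
{D} is an SCC by itself.
{C} is an SCC by itself.
(and 1 more singleton SCC)
That gives 6 strongly connected components.

6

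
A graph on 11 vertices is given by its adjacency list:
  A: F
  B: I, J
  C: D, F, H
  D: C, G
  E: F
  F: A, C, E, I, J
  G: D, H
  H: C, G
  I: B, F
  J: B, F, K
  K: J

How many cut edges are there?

4

The edges on the cycle C-D-G-H-C are not bridges since each lies on that cycle.
But removing C-F disconnects C from F; removing A-F disconnects A from F; removing J-K disconnects J from K; removing E-F disconnects E from F — these are bridges.
That makes 4 bridges.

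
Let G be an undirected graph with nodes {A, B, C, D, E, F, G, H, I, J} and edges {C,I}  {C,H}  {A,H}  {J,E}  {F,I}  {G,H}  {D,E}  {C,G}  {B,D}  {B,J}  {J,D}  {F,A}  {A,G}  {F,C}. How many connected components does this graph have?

Starting from B we can reach B, D, E, J. That is one component of size 4.
Starting from A we can reach A, C, F, G, H, I. That is one component of size 6.
Total: 2 components.

2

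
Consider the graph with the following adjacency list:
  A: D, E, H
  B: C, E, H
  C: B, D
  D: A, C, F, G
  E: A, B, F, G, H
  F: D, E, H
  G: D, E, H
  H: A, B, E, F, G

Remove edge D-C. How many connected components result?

1

D and C are still connected via D-G-E-B-C, so the component count stays at 1.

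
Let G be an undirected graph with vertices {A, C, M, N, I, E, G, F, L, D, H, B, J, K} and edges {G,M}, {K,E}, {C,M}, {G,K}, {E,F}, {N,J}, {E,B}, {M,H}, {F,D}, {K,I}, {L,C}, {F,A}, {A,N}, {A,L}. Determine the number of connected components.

Starting from A we can reach A, B, C, D, E, F, G, H, I, J, K, L, M, N. That is one component of size 14.
Total: 1 component.

1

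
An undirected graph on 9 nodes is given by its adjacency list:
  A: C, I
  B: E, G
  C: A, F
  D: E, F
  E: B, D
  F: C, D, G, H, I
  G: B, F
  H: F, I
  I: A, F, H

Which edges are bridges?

none

The edges on the cycle F-C-A-I-F are not bridges since each lies on that cycle.
Every edge lies on some cycle, so there are no bridges.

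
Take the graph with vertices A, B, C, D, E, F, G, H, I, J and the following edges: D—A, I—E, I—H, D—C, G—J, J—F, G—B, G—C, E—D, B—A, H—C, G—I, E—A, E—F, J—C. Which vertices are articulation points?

none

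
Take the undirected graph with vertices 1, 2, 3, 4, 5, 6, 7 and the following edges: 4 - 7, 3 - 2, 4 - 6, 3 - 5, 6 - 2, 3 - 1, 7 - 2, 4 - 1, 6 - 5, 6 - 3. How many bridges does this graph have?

0

The edges on the cycle 6-3-5-6 are not bridges since each lies on that cycle.
Every edge lies on some cycle, so there are no bridges.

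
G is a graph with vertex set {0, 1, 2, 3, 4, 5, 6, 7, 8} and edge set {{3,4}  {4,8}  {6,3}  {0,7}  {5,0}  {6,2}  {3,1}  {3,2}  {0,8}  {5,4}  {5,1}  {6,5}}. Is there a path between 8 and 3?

Yes

From 8 we can reach 0, 1, 2, 3, 4, 5, 6, 7, 8, which includes 3.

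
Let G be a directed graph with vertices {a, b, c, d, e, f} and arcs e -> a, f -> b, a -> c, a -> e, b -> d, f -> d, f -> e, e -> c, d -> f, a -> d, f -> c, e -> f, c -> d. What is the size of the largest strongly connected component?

{a, b, c, d, e, f} are all mutually reachable — one SCC of size 6.
The largest has 6 vertices.

6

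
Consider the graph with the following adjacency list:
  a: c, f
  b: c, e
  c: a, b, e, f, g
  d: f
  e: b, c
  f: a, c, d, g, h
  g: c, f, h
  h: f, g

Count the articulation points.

Removing c increases the component count from 1 to 2, so c is a cut vertex.
Removing f increases the component count from 1 to 2, so f is a cut vertex.
By contrast removing d leaves 1 component; it is not a cut vertex. No other vertex is a cut vertex either.

2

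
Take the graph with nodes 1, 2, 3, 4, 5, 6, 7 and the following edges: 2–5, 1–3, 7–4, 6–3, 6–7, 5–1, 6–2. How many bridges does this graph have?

2

The edges on the cycle 6-2-5-1-3-6 are not bridges since each lies on that cycle.
But removing 7–4 disconnects 7 from 4; removing 6–7 disconnects 6 from 7 — these are bridges.
That makes 2 bridges.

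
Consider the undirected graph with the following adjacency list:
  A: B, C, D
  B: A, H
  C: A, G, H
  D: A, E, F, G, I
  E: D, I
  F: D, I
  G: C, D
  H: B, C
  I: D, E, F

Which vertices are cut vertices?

D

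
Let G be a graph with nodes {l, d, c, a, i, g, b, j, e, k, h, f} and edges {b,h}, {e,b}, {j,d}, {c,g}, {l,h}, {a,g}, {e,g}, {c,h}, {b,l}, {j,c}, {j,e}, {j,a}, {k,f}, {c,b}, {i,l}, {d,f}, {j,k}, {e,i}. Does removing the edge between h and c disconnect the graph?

After removing h - c, the path h-b-c still connects them, so the edge is not a bridge.

No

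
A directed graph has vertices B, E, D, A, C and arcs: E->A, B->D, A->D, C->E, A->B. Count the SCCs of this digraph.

{A} is an SCC by itself.
{E} is an SCC by itself.
{D} is an SCC by itself.
{C} is an SCC by itself.
{B} is an SCC by itself.
That gives 5 strongly connected components.

5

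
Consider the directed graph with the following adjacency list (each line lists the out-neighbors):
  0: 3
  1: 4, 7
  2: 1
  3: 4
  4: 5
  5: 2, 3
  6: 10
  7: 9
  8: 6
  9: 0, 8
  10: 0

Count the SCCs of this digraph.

1

{0, 1, 2, 3, 4, 5, 6, 7, 8, 9, 10} are all mutually reachable — one SCC of size 11.
That gives 1 strongly connected component.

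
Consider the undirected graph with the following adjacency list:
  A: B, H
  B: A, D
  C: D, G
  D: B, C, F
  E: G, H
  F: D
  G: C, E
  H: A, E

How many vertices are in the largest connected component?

8

Starting from A we can reach A, B, C, D, E, F, G, H. That is one component of size 8.
The largest has 8 vertices.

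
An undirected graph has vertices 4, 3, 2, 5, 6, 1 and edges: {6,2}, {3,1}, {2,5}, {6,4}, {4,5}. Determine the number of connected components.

2

Starting from 1 we can reach 1, 3. That is one component of size 2.
Starting from 2 we can reach 2, 4, 5, 6. That is one component of size 4.
Total: 2 components.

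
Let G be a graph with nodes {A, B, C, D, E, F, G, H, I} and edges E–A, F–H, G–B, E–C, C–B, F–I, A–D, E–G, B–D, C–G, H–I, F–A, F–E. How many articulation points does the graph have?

1

Removing F increases the component count from 1 to 2, so F is a cut vertex.
By contrast removing G leaves 1 component; it is not a cut vertex. No other vertex is a cut vertex either.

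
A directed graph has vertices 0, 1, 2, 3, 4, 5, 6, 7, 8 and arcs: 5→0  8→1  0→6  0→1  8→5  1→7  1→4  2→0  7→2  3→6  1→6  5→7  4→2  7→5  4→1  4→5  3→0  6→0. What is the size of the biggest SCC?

{0, 1, 2, 4, 5, 6, 7} are all mutually reachable — one SCC of size 7.
{8} is an SCC by itself.
{3} is an SCC by itself.
The largest has 7 vertices.

7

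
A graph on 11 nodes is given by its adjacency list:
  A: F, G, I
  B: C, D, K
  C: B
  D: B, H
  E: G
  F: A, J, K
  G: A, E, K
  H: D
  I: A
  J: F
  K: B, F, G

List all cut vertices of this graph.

Removing A increases the component count from 1 to 2, so A is a cut vertex.
Removing B increases the component count from 1 to 3, so B is a cut vertex.
Removing D increases the component count from 1 to 2, so D is a cut vertex.
Likewise F, G, K are cut vertices.
By contrast removing E leaves 1 component; it is not a cut vertex. No other vertex is a cut vertex either.

A, B, D, F, G, K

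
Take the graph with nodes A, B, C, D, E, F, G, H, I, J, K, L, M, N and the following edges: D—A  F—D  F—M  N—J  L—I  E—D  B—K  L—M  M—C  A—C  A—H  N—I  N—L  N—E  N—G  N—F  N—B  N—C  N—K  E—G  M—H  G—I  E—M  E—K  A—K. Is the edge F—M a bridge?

No

After removing F—M, the path F-N-E-M still connects them, so the edge is not a bridge.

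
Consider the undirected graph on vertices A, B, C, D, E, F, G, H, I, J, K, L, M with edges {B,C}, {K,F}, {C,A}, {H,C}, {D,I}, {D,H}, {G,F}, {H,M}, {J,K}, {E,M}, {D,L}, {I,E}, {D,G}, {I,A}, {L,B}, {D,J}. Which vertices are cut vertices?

D

Removing D increases the component count from 1 to 2, so D is a cut vertex.
By contrast removing M leaves 1 component; it is not a cut vertex. No other vertex is a cut vertex either.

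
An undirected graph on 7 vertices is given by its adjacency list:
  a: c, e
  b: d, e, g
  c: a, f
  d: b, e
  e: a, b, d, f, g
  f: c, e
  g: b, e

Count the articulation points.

1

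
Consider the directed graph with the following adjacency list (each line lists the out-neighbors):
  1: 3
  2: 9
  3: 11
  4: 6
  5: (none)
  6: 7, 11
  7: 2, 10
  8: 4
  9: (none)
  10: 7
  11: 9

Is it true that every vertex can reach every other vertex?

No

There is no directed path from 3 to 5, so the graph is not strongly connected.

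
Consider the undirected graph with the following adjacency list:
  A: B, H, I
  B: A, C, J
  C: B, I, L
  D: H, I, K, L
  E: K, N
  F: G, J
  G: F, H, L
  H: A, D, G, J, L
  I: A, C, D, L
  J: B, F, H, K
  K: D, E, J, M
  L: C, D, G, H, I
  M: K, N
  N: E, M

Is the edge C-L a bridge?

No

After removing C-L, the path C-I-L still connects them, so the edge is not a bridge.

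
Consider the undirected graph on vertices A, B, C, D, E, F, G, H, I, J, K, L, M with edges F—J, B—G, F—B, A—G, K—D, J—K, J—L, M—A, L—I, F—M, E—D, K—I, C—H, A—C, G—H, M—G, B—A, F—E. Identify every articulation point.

Removing F increases the component count from 1 to 2, so F is a cut vertex.
By contrast removing L leaves 1 component; it is not a cut vertex. No other vertex is a cut vertex either.

F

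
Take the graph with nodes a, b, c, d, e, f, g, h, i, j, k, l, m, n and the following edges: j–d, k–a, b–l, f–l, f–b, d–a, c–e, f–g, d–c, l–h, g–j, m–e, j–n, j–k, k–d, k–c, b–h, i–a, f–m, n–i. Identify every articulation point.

f

Removing f increases the component count from 1 to 2, so f is a cut vertex.
By contrast removing b leaves 1 component; it is not a cut vertex. No other vertex is a cut vertex either.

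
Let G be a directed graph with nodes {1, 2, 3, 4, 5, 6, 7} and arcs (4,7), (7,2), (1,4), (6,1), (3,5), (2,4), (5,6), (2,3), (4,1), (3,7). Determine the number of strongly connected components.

1

{1, 2, 3, 4, 5, 6, 7} are all mutually reachable — one SCC of size 7.
That gives 1 strongly connected component.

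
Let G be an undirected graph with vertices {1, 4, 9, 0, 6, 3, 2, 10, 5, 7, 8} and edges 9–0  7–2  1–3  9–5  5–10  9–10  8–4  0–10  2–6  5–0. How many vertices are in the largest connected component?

4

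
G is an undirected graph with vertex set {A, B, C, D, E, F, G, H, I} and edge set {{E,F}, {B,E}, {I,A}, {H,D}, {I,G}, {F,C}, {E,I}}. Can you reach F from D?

The component containing D is {D, H}, and F is not in it.

No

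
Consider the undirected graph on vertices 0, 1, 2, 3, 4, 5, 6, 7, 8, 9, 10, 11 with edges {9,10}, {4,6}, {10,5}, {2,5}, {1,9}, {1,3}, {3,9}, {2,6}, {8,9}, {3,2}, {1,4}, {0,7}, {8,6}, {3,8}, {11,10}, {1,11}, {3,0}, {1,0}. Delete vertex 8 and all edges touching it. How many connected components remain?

1

With 8 gone, the remaining components are: {0, 1, 2, 3, 4, 5, 6, 7, 9, 10, 11}.
That is 1 component.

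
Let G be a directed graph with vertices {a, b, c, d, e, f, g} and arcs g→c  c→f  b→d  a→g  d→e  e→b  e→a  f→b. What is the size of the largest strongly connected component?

{a, b, c, d, e, f, g} are all mutually reachable — one SCC of size 7.
The largest has 7 vertices.

7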